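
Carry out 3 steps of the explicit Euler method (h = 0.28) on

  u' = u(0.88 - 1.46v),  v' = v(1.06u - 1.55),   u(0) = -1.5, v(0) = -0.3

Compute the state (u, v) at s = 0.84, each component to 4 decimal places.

-3.2265, -0.0003

Euler on (u,v): u_{n+1} = u_n + h·u', v_{n+1} = v_n + h·v'.
0.000000: (-1.500000, -0.300000); f=(-1.977000, 0.942000) → (-2.053560, -0.036240)
0.280000: (-2.053560, -0.036240); f=(-1.915787, 0.135058) → (-2.589980, 0.001576)
0.560000: (-2.589980, 0.001576); f=(-2.273222, -0.006771) → (-3.226483, -0.000320)
(u(0.84), v(0.84)) ≈ (-3.2265, -0.0003)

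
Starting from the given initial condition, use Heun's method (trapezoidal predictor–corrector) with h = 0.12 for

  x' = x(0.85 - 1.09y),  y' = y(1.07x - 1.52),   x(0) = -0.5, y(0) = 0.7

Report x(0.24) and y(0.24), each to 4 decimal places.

-0.5313, 0.4289

Heun on (x,y): k1 = f(t_n, state_n); k2 = f(t_n + h, state_n + h·k1); state_{n+1} = state_n + (h/2)·(k1 + k2).
0.000000: (-0.500000, 0.700000)
  k1 = (-0.043500, -1.438500)
  predictor → (-0.505220, 0.527380)
  k2 = (-0.139014, -1.086712)
  → (-0.510951, 0.548487)
0.120000: (-0.510951, 0.548487)
  k1 = (-0.128836, -1.133568)
  predictor → (-0.526411, 0.412459)
  k2 = (-0.210785, -0.859260)
  → (-0.531328, 0.428918)
(x(0.24), y(0.24)) ≈ (-0.5313, 0.4289)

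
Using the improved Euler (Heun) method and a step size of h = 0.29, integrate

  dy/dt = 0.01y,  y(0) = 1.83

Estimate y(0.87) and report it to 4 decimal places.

1.8460

Heun: k1 = f(t_n, y_n); k2 = f(t_n + h, y_n + h·k1); y_{n+1} = y_n + (h/2)·(k1 + k2).
t=0.000000, y=1.830000:
  k1 = f(0.000000, 1.830000) = 0.018300
  k2 = f(0.290000, 1.835307) = 0.018353
  y ← 1.830000 + (0.29/2)·(0.018300 + 0.018353) = 1.835315
t=0.290000, y=1.835315:
  k1 = f(0.290000, 1.835315) = 0.018353
  k2 = f(0.580000, 1.840637) = 0.018406
  y ← 1.835315 + (0.29/2)·(0.018353 + 0.018406) = 1.840645
t=0.580000, y=1.840645:
  k1 = f(0.580000, 1.840645) = 0.018406
  k2 = f(0.870000, 1.845983) = 0.018460
  y ← 1.840645 + (0.29/2)·(0.018406 + 0.018460) = 1.845990
y(0.87) ≈ 1.8460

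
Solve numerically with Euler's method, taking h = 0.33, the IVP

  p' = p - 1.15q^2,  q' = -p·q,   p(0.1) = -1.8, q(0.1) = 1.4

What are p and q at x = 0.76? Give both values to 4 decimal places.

Euler on (p,q): p_{n+1} = p_n + h·p', q_{n+1} = q_n + h·q'.
0.100000: (-1.800000, 1.400000); f=(-4.054000, 2.520000) → (-3.137820, 2.231600)
0.430000: (-3.137820, 2.231600); f=(-8.864864, 7.002359) → (-6.063225, 4.542379)
(p(0.76), q(0.76)) ≈ (-6.0632, 4.5424)

-6.0632, 4.5424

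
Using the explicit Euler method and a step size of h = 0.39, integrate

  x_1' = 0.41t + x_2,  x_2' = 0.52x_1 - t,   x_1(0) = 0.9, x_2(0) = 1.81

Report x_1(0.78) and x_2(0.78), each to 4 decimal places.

Euler on (x_1,x_2): x_1_{n+1} = x_1_n + h·x_1', x_2_{n+1} = x_2_n + h·x_2'.
0.000000: (0.900000, 1.810000); f=(1.810000, 0.468000) → (1.605900, 1.992520)
0.390000: (1.605900, 1.992520); f=(2.152420, 0.445068) → (2.445344, 2.166097)
(x_1(0.78), x_2(0.78)) ≈ (2.4453, 2.1661)

2.4453, 2.1661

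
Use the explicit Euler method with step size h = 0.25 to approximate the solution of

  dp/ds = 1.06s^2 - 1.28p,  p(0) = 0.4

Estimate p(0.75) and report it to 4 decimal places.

Euler: p_{n+1} = p_n + h·f(s_n, p_n).
s=0.000000, p=0.400000: f=-0.512000 → p ← 0.400000 + 0.25·(-0.512000) = 0.272000
s=0.250000, p=0.272000: f=-0.281910 → p ← 0.272000 + 0.25·(-0.281910) = 0.201523
s=0.500000, p=0.201523: f=0.007051 → p ← 0.201523 + 0.25·0.007051 = 0.203285
p(0.75) ≈ 0.2033

0.2033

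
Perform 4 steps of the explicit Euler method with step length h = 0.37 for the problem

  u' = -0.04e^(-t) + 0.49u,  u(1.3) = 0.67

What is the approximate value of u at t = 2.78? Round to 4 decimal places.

Euler: u_{n+1} = u_n + h·f(t_n, u_n).
t=1.300000, u=0.670000: f=0.317399 → u ← 0.670000 + 0.37·0.317399 = 0.787438
t=1.670000, u=0.787438: f=0.378315 → u ← 0.787438 + 0.37·0.378315 = 0.927414
t=2.040000, u=0.927414: f=0.449232 → u ← 0.927414 + 0.37·0.449232 = 1.093630
t=2.410000, u=1.093630: f=0.532286 → u ← 1.093630 + 0.37·0.532286 = 1.290575
u(2.78) ≈ 1.2906

1.2906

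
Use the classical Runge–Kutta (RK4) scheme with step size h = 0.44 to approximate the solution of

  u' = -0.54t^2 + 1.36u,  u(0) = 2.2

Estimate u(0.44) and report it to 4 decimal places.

3.9827

RK4: k1 = f(t_n, u_n); k2 = f(t_n + h/2, u_n + (h/2)·k1); k3 = f(t_n + h/2, u_n + (h/2)·k2); k4 = f(t_n + h, u_n + h·k3); u_{n+1} = u_n + (h/6)·(k1 + 2k2 + 2k3 + k4).
t=0.000000, u=2.200000:
  k1 = f(0.000000, 2.200000) = 2.992000
  k2 = f(0.220000, 2.858240) = 3.861070
  k3 = f(0.220000, 3.049435) = 4.121096
  k4 = f(0.440000, 4.013282) = 5.353520
  u ← 2.200000 + (0.44/6)·(k1 + 2k2 + 2k3 + k4) = 3.982723
u(0.44) ≈ 3.9827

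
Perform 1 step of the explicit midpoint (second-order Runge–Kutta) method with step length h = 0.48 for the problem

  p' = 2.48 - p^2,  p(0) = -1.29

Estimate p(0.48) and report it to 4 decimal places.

-0.6743

Midpoint: k1 = f(x_n, p_n); k2 = f(x_n + h/2, p_n + (h/2)·k1); p_{n+1} = p_n + h·k2.
x=0.000000, p=-1.290000:
  k1 = f(0.000000, -1.290000) = 0.815900
  k2 = f(0.240000, -1.094184) = 1.282761
  p ← -1.290000 + 0.48·1.282761 = -0.674275
p(0.48) ≈ -0.6743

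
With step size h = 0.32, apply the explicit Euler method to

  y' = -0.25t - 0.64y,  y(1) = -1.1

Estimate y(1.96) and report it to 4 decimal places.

Euler: y_{n+1} = y_n + h·f(t_n, y_n).
t=1.000000, y=-1.100000: f=0.454000 → y ← -1.100000 + 0.32·0.454000 = -0.954720
t=1.320000, y=-0.954720: f=0.281021 → y ← -0.954720 + 0.32·0.281021 = -0.864793
t=1.640000, y=-0.864793: f=0.143468 → y ← -0.864793 + 0.32·0.143468 = -0.818884
y(1.96) ≈ -0.8189

-0.8189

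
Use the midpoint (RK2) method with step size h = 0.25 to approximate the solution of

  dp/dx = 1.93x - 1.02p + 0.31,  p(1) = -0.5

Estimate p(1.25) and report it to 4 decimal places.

0.1602

Midpoint: k1 = f(x_n, p_n); k2 = f(x_n + h/2, p_n + (h/2)·k1); p_{n+1} = p_n + h·k2.
x=1.000000, p=-0.500000:
  k1 = f(1.000000, -0.500000) = 2.750000
  k2 = f(1.125000, -0.156250) = 2.640625
  p ← -0.500000 + 0.25·2.640625 = 0.160156
p(1.25) ≈ 0.1602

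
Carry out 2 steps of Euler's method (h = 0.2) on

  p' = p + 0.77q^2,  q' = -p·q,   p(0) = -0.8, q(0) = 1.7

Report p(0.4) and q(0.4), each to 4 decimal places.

-0.0191, 2.1751

Euler on (p,q): p_{n+1} = p_n + h·p', q_{n+1} = q_n + h·q'.
0.000000: (-0.800000, 1.700000); f=(1.425300, 1.360000) → (-0.514940, 1.972000)
0.200000: (-0.514940, 1.972000); f=(2.479424, 1.015462) → (-0.019055, 2.175092)
(p(0.4), q(0.4)) ≈ (-0.0191, 2.1751)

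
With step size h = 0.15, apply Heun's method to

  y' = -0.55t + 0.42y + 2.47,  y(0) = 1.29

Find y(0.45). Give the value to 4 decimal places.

2.7219

Heun: k1 = f(t_n, y_n); k2 = f(t_n + h, y_n + h·k1); y_{n+1} = y_n + (h/2)·(k1 + k2).
t=0.000000, y=1.290000:
  k1 = f(0.000000, 1.290000) = 3.011800
  k2 = f(0.150000, 1.741770) = 3.119043
  y ← 1.290000 + (0.15/2)·(3.011800 + 3.119043) = 1.749813
t=0.150000, y=1.749813:
  k1 = f(0.150000, 1.749813) = 3.122422
  k2 = f(0.300000, 2.218176) = 3.236634
  y ← 1.749813 + (0.15/2)·(3.122422 + 3.236634) = 2.226742
t=0.300000, y=2.226742:
  k1 = f(0.300000, 2.226742) = 3.240232
  k2 = f(0.450000, 2.712777) = 3.361866
  y ← 2.226742 + (0.15/2)·(3.240232 + 3.361866) = 2.721900
y(0.45) ≈ 2.7219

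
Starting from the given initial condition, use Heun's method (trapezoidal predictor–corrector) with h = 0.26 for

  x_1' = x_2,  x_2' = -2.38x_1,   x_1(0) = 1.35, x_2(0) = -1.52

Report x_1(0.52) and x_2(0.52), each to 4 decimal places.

0.1975, -2.5771

Heun on (x_1,x_2): k1 = f(t_n, state_n); k2 = f(t_n + h, state_n + h·k1); state_{n+1} = state_n + (h/2)·(k1 + k2).
0.000000: (1.350000, -1.520000)
  k1 = (-1.520000, -3.213000)
  predictor → (0.954800, -2.355380)
  k2 = (-2.355380, -2.272424)
  → (0.846201, -2.233105)
0.260000: (0.846201, -2.233105)
  k1 = (-2.233105, -2.013957)
  predictor → (0.265593, -2.756734)
  k2 = (-2.756734, -0.632112)
  → (0.197522, -2.577094)
(x_1(0.52), x_2(0.52)) ≈ (0.1975, -2.5771)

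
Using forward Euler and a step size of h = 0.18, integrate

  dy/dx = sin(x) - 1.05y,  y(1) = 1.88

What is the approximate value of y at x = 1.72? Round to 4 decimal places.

Euler: y_{n+1} = y_n + h·f(x_n, y_n).
x=1.000000, y=1.880000: f=-1.132529 → y ← 1.880000 + 0.18·(-1.132529) = 1.676145
x=1.180000, y=1.676145: f=-0.835346 → y ← 1.676145 + 0.18·(-0.835346) = 1.525782
x=1.360000, y=1.525782: f=-0.624207 → y ← 1.525782 + 0.18·(-0.624207) = 1.413425
x=1.540000, y=1.413425: f=-0.484571 → y ← 1.413425 + 0.18·(-0.484571) = 1.326203
y(1.72) ≈ 1.3262

1.3262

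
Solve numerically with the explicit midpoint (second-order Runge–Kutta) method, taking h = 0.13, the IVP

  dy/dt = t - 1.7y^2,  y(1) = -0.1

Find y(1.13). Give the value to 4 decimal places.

Midpoint: k1 = f(t_n, y_n); k2 = f(t_n + h/2, y_n + (h/2)·k1); y_{n+1} = y_n + h·k2.
t=1.000000, y=-0.100000:
  k1 = f(1.000000, -0.100000) = 0.983000
  k2 = f(1.065000, -0.036105) = 1.062784
  y ← -0.100000 + 0.13·1.062784 = 0.038162
y(1.13) ≈ 0.0382

0.0382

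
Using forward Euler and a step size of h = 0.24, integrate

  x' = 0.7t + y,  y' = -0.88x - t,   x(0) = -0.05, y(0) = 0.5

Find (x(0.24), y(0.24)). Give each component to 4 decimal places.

Euler on (x,y): x_{n+1} = x_n + h·x', y_{n+1} = y_n + h·y'.
0.000000: (-0.050000, 0.500000); f=(0.500000, 0.044000) → (0.070000, 0.510560)
(x(0.24), y(0.24)) ≈ (0.0700, 0.5106)

0.0700, 0.5106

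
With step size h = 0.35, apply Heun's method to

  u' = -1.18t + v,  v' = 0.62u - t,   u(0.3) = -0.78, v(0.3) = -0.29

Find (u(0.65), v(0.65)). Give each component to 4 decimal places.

Heun on (u,v): k1 = f(t_n, state_n); k2 = f(t_n + h, state_n + h·k1); state_{n+1} = state_n + (h/2)·(k1 + k2).
0.300000: (-0.780000, -0.290000)
  k1 = (-0.644000, -0.783600)
  predictor → (-1.005400, -0.564260)
  k2 = (-1.331260, -1.273348)
  → (-1.125671, -0.649966)
(u(0.65), v(0.65)) ≈ (-1.1257, -0.6500)

-1.1257, -0.6500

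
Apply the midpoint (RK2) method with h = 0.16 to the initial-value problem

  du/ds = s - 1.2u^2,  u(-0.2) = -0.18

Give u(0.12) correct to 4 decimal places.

Midpoint: k1 = f(s_n, u_n); k2 = f(s_n + h/2, u_n + (h/2)·k1); u_{n+1} = u_n + h·k2.
s=-0.200000, u=-0.180000:
  k1 = f(-0.200000, -0.180000) = -0.238880
  k2 = f(-0.120000, -0.199110) = -0.167574
  u ← -0.180000 + 0.16·(-0.167574) = -0.206812
s=-0.040000, u=-0.206812:
  k1 = f(-0.040000, -0.206812) = -0.091325
  k2 = f(0.040000, -0.214118) = -0.015016
  u ← -0.206812 + 0.16·(-0.015016) = -0.209214
u(0.12) ≈ -0.2092

-0.2092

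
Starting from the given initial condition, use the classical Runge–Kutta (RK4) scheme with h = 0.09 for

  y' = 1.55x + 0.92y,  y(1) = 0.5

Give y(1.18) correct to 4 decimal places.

0.9200

RK4: k1 = f(x_n, y_n); k2 = f(x_n + h/2, y_n + (h/2)·k1); k3 = f(x_n + h/2, y_n + (h/2)·k2); k4 = f(x_n + h, y_n + h·k3); y_{n+1} = y_n + (h/6)·(k1 + 2k2 + 2k3 + k4).
x=1.000000, y=0.500000:
  k1 = f(1.000000, 0.500000) = 2.010000
  k2 = f(1.045000, 0.590450) = 2.162964
  k3 = f(1.045000, 0.597333) = 2.169297
  k4 = f(1.090000, 0.695237) = 2.329118
  y ← 0.500000 + (0.09/6)·(k1 + 2k2 + 2k3 + k4) = 0.695055
x=1.090000, y=0.695055:
  k1 = f(1.090000, 0.695055) = 2.328950
  k2 = f(1.135000, 0.799857) = 2.495119
  k3 = f(1.135000, 0.807335) = 2.501998
  k4 = f(1.180000, 0.920234) = 2.675616
  y ← 0.695055 + (0.09/6)·(k1 + 2k2 + 2k3 + k4) = 0.920037
y(1.18) ≈ 0.9200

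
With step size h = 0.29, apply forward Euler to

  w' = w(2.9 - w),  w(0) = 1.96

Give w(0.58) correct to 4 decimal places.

Euler: w_{n+1} = w_n + h·f(t_n, w_n).
t=0.000000, w=1.960000: f=1.842400 → w ← 1.960000 + 0.29·1.842400 = 2.494296
t=0.290000, w=2.494296: f=1.011946 → w ← 2.494296 + 0.29·1.011946 = 2.787760
w(0.58) ≈ 2.7878

2.7878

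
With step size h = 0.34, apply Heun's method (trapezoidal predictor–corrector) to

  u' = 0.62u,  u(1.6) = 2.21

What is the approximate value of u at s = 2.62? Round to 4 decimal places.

4.1429

Heun: k1 = f(s_n, u_n); k2 = f(s_n + h, u_n + h·k1); u_{n+1} = u_n + (h/2)·(k1 + k2).
s=1.600000, u=2.210000:
  k1 = f(1.600000, 2.210000) = 1.370200
  k2 = f(1.940000, 2.675868) = 1.659038
  u ← 2.210000 + (0.34/2)·(1.370200 + 1.659038) = 2.724970
s=1.940000, u=2.724970:
  k1 = f(1.940000, 2.724970) = 1.689482
  k2 = f(2.280000, 3.299394) = 2.045624
  u ← 2.724970 + (0.34/2)·(1.689482 + 2.045624) = 3.359939
s=2.280000, u=3.359939:
  k1 = f(2.280000, 3.359939) = 2.083162
  k2 = f(2.620000, 4.068214) = 2.522292
  u ← 3.359939 + (0.34/2)·(2.083162 + 2.522292) = 4.142866
u(2.62) ≈ 4.1429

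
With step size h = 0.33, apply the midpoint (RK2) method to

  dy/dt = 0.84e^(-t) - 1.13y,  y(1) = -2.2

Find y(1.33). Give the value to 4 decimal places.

-1.4651

Midpoint: k1 = f(t_n, y_n); k2 = f(t_n + h/2, y_n + (h/2)·k1); y_{n+1} = y_n + h·k2.
t=1.000000, y=-2.200000:
  k1 = f(1.000000, -2.200000) = 2.795019
  k2 = f(1.165000, -1.738822) = 2.226884
  y ← -2.200000 + 0.33·2.226884 = -1.465128
y(1.33) ≈ -1.4651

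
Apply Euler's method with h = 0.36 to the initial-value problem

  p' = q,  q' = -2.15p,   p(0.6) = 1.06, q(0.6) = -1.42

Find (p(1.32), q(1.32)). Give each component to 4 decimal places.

Euler on (p,q): p_{n+1} = p_n + h·p', q_{n+1} = q_n + h·q'.
0.600000: (1.060000, -1.420000); f=(-1.420000, -2.279000) → (0.548800, -2.240440)
0.960000: (0.548800, -2.240440); f=(-2.240440, -1.179920) → (-0.257758, -2.665211)
(p(1.32), q(1.32)) ≈ (-0.2578, -2.6652)

-0.2578, -2.6652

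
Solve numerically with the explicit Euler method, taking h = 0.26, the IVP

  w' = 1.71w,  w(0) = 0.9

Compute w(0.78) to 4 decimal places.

2.7132

Euler: w_{n+1} = w_n + h·f(x_n, w_n).
x=0.000000, w=0.900000: f=1.539000 → w ← 0.900000 + 0.26·1.539000 = 1.300140
x=0.260000, w=1.300140: f=2.223239 → w ← 1.300140 + 0.26·2.223239 = 1.878182
x=0.520000, w=1.878182: f=3.211692 → w ← 1.878182 + 0.26·3.211692 = 2.713222
w(0.78) ≈ 2.7132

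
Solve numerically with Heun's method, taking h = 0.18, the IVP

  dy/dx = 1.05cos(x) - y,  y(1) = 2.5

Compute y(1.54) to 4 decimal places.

Heun: k1 = f(x_n, y_n); k2 = f(x_n + h, y_n + h·k1); y_{n+1} = y_n + (h/2)·(k1 + k2).
x=1.000000, y=2.500000:
  k1 = f(1.000000, 2.500000) = -1.932683
  k2 = f(1.180000, 2.152117) = -1.752146
  y ← 2.500000 + (0.18/2)·(-1.932683 + (-1.752146)) = 2.168365
x=1.180000, y=2.168365:
  k1 = f(1.180000, 2.168365) = -1.768394
  k2 = f(1.360000, 1.850054) = -1.630354
  y ← 2.168365 + (0.18/2)·(-1.768394 + (-1.630354)) = 1.862478
x=1.360000, y=1.862478:
  k1 = f(1.360000, 1.862478) = -1.642777
  k2 = f(1.540000, 1.566778) = -1.534447
  y ← 1.862478 + (0.18/2)·(-1.642777 + (-1.534447)) = 1.576528
y(1.54) ≈ 1.5765

1.5765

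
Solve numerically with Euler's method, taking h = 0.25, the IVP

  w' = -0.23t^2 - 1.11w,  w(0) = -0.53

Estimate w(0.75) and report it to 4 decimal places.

-0.2169

Euler: w_{n+1} = w_n + h·f(t_n, w_n).
t=0.000000, w=-0.530000: f=0.588300 → w ← -0.530000 + 0.25·0.588300 = -0.382925
t=0.250000, w=-0.382925: f=0.410672 → w ← -0.382925 + 0.25·0.410672 = -0.280257
t=0.500000, w=-0.280257: f=0.253585 → w ← -0.280257 + 0.25·0.253585 = -0.216861
w(0.75) ≈ -0.2169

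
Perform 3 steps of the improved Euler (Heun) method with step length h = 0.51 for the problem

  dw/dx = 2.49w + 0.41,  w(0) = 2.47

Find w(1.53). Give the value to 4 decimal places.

76.5322

Heun: k1 = f(x_n, w_n); k2 = f(x_n + h, w_n + h·k1); w_{n+1} = w_n + (h/2)·(k1 + k2).
x=0.000000, w=2.470000:
  k1 = f(0.000000, 2.470000) = 6.560300
  k2 = f(0.510000, 5.815753) = 14.891225
  w ← 2.470000 + (0.51/2)·(6.560300 + 14.891225) = 7.940139
x=0.510000, w=7.940139:
  k1 = f(0.510000, 7.940139) = 20.180946
  k2 = f(1.020000, 18.232421) = 45.808729
  w ← 7.940139 + (0.51/2)·(20.180946 + 45.808729) = 24.767506
x=1.020000, w=24.767506:
  k1 = f(1.020000, 24.767506) = 62.081090
  k2 = f(1.530000, 56.428862) = 140.917865
  w ← 24.767506 + (0.51/2)·(62.081090 + 140.917865) = 76.532239
w(1.53) ≈ 76.5322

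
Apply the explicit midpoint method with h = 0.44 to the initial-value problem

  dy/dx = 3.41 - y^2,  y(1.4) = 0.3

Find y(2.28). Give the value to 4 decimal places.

1.5734

Midpoint: k1 = f(x_n, y_n); k2 = f(x_n + h/2, y_n + (h/2)·k1); y_{n+1} = y_n + h·k2.
x=1.400000, y=0.300000:
  k1 = f(1.400000, 0.300000) = 3.320000
  k2 = f(1.620000, 1.030400) = 2.348276
  y ← 0.300000 + 0.44·2.348276 = 1.333241
x=1.840000, y=1.333241:
  k1 = f(1.840000, 1.333241) = 1.632467
  k2 = f(2.060000, 1.692384) = 0.545836
  y ← 1.333241 + 0.44·0.545836 = 1.573409
y(2.28) ≈ 1.5734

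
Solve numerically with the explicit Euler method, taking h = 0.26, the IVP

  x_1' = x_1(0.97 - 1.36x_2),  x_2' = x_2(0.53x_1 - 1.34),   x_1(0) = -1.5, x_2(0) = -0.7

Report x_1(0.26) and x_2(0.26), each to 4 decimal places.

Euler on (x_1,x_2): x_1_{n+1} = x_1_n + h·x_1', x_2_{n+1} = x_2_n + h·x_2'.
0.000000: (-1.500000, -0.700000); f=(-2.883000, 1.494500) → (-2.249580, -0.311430)
(x_1(0.26), x_2(0.26)) ≈ (-2.2496, -0.3114)

-2.2496, -0.3114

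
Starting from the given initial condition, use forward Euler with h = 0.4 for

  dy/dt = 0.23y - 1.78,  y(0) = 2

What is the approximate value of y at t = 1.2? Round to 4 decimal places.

Euler: y_{n+1} = y_n + h·f(t_n, y_n).
t=0.000000, y=2.000000: f=-1.320000 → y ← 2.000000 + 0.4·(-1.320000) = 1.472000
t=0.400000, y=1.472000: f=-1.441440 → y ← 1.472000 + 0.4·(-1.441440) = 0.895424
t=0.800000, y=0.895424: f=-1.574052 → y ← 0.895424 + 0.4·(-1.574052) = 0.265803
y(1.2) ≈ 0.2658

0.2658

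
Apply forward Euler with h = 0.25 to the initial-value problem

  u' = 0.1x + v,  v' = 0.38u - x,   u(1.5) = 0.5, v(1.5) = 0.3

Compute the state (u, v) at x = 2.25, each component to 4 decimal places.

Euler on (u,v): u_{n+1} = u_n + h·u', v_{n+1} = v_n + h·v'.
1.500000: (0.500000, 0.300000); f=(0.450000, -1.310000) → (0.612500, -0.027500)
1.750000: (0.612500, -0.027500); f=(0.147500, -1.517250) → (0.649375, -0.406813)
2.000000: (0.649375, -0.406813); f=(-0.206813, -1.753238) → (0.597672, -0.845122)
(u(2.25), v(2.25)) ≈ (0.5977, -0.8451)

0.5977, -0.8451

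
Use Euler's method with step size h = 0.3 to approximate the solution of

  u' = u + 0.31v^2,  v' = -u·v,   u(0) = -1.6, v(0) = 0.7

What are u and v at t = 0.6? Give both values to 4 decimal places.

-2.5449, 1.6683

Euler on (u,v): u_{n+1} = u_n + h·u', v_{n+1} = v_n + h·v'.
0.000000: (-1.600000, 0.700000); f=(-1.448100, 1.120000) → (-2.034430, 1.036000)
0.300000: (-2.034430, 1.036000); f=(-1.701708, 2.107669) → (-2.544942, 1.668301)
(u(0.6), v(0.6)) ≈ (-2.5449, 1.6683)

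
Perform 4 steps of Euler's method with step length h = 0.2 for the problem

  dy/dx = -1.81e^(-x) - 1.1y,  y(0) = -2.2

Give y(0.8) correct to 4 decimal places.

Euler: y_{n+1} = y_n + h·f(x_n, y_n).
x=0.000000, y=-2.200000: f=0.610000 → y ← -2.200000 + 0.2·0.610000 = -2.078000
x=0.200000, y=-2.078000: f=0.803897 → y ← -2.078000 + 0.2·0.803897 = -1.917221
x=0.400000, y=-1.917221: f=0.895663 → y ← -1.917221 + 0.2·0.895663 = -1.738088
x=0.600000, y=-1.738088: f=0.918548 → y ← -1.738088 + 0.2·0.918548 = -1.554378
y(0.8) ≈ -1.5544

-1.5544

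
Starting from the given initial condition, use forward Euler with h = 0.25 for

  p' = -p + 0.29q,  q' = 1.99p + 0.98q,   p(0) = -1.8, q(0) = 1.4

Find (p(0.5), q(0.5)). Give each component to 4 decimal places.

Euler on (p,q): p_{n+1} = p_n + h·p', q_{n+1} = q_n + h·q'.
0.000000: (-1.800000, 1.400000); f=(2.206000, -2.210000) → (-1.248500, 0.847500)
0.250000: (-1.248500, 0.847500); f=(1.494275, -1.653965) → (-0.874931, 0.434009)
(p(0.5), q(0.5)) ≈ (-0.8749, 0.4340)

-0.8749, 0.4340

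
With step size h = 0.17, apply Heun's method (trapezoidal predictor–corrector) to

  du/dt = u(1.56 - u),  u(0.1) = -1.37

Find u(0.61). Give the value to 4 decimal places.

-18.1134

Heun: k1 = f(t_n, u_n); k2 = f(t_n + h, u_n + h·k1); u_{n+1} = u_n + (h/2)·(k1 + k2).
t=0.100000, u=-1.370000:
  k1 = f(0.100000, -1.370000) = -4.014100
  k2 = f(0.270000, -2.052397) = -7.414073
  u ← -1.370000 + (0.17/2)·(-4.014100 + (-7.414073)) = -2.341395
t=0.270000, u=-2.341395:
  k1 = f(0.270000, -2.341395) = -9.134705
  k2 = f(0.440000, -3.894294) = -21.240629
  u ← -2.341395 + (0.17/2)·(-9.134705 + (-21.240629)) = -4.923298
t=0.440000, u=-4.923298:
  k1 = f(0.440000, -4.923298) = -31.919209
  k2 = f(0.610000, -10.349564) = -123.258785
  u ← -4.923298 + (0.17/2)·(-31.919209 + (-123.258785)) = -18.113428
u(0.61) ≈ -18.1134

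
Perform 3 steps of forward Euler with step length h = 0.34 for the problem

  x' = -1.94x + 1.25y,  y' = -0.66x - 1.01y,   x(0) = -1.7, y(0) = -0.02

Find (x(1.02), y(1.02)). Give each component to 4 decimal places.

0.1440, 0.2550

Euler on (x,y): x_{n+1} = x_n + h·x', y_{n+1} = y_n + h·y'.
0.000000: (-1.700000, -0.020000); f=(3.273000, 1.142200) → (-0.587180, 0.368348)
0.340000: (-0.587180, 0.368348); f=(1.599564, 0.015507) → (-0.043328, 0.373620)
0.680000: (-0.043328, 0.373620); f=(0.551082, -0.348760) → (0.144040, 0.255042)
(x(1.02), y(1.02)) ≈ (0.1440, 0.2550)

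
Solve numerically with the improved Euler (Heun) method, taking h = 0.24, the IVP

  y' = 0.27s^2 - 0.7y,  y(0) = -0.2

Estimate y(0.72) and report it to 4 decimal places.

-0.0892

Heun: k1 = f(s_n, y_n); k2 = f(s_n + h, y_n + h·k1); y_{n+1} = y_n + (h/2)·(k1 + k2).
s=0.000000, y=-0.200000:
  k1 = f(0.000000, -0.200000) = 0.140000
  k2 = f(0.240000, -0.166400) = 0.132032
  y ← -0.200000 + (0.24/2)·(0.140000 + 0.132032) = -0.167356
s=0.240000, y=-0.167356:
  k1 = f(0.240000, -0.167356) = 0.132701
  k2 = f(0.480000, -0.135508) = 0.157063
  y ← -0.167356 + (0.24/2)·(0.132701 + 0.157063) = -0.132584
s=0.480000, y=-0.132584:
  k1 = f(0.480000, -0.132584) = 0.155017
  k2 = f(0.720000, -0.095380) = 0.206734
  y ← -0.132584 + (0.24/2)·(0.155017 + 0.206734) = -0.089174
y(0.72) ≈ -0.0892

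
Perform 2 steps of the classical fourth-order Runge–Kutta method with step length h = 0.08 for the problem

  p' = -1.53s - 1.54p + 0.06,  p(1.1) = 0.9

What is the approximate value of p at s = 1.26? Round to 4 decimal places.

RK4: k1 = f(s_n, p_n); k2 = f(s_n + h/2, p_n + (h/2)·k1); k3 = f(s_n + h/2, p_n + (h/2)·k2); k4 = f(s_n + h, p_n + h·k3); p_{n+1} = p_n + (h/6)·(k1 + 2k2 + 2k3 + k4).
s=1.100000, p=0.900000:
  k1 = f(1.100000, 0.900000) = -3.009000
  k2 = f(1.140000, 0.779640) = -2.884846
  k3 = f(1.140000, 0.784606) = -2.892494
  k4 = f(1.180000, 0.668601) = -2.775045
  p ← 0.900000 + (0.08/6)·(k1 + 2k2 + 2k3 + k4) = 0.668817
s=1.180000, p=0.668817:
  k1 = f(1.180000, 0.668817) = -2.775378
  k2 = f(1.220000, 0.557802) = -2.665615
  k3 = f(1.220000, 0.562192) = -2.672376
  k4 = f(1.260000, 0.455027) = -2.568541
  p ← 0.668817 + (0.08/6)·(k1 + 2k2 + 2k3 + k4) = 0.455218
p(1.26) ≈ 0.4552

0.4552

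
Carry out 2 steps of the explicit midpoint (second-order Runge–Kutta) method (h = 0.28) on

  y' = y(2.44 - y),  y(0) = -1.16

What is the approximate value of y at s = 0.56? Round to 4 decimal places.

-16.3359

Midpoint: k1 = f(s_n, y_n); k2 = f(s_n + h/2, y_n + (h/2)·k1); y_{n+1} = y_n + h·k2.
s=0.000000, y=-1.160000:
  k1 = f(0.000000, -1.160000) = -4.176000
  k2 = f(0.140000, -1.744640) = -7.300690
  y ← -1.160000 + 0.28·(-7.300690) = -3.204193
s=0.280000, y=-3.204193:
  k1 = f(0.280000, -3.204193) = -18.085086
  k2 = f(0.420000, -5.736105) = -46.899002
  y ← -3.204193 + 0.28·(-46.899002) = -16.335914
y(0.56) ≈ -16.3359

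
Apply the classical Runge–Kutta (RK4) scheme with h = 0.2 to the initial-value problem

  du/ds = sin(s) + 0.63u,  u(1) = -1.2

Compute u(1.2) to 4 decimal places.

RK4: k1 = f(s_n, u_n); k2 = f(s_n + h/2, u_n + (h/2)·k1); k3 = f(s_n + h/2, u_n + (h/2)·k2); k4 = f(s_n + h, u_n + h·k3); u_{n+1} = u_n + (h/6)·(k1 + 2k2 + 2k3 + k4).
s=1.000000, u=-1.200000:
  k1 = f(1.000000, -1.200000) = 0.085471
  k2 = f(1.100000, -1.191453) = 0.140592
  k3 = f(1.100000, -1.185941) = 0.144065
  k4 = f(1.200000, -1.171187) = 0.194191
  u ← -1.200000 + (0.2/6)·(k1 + 2k2 + 2k3 + k4) = -1.171701
u(1.2) ≈ -1.1717

-1.1717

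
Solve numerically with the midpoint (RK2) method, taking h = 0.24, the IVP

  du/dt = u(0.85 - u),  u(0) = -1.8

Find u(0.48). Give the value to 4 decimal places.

-12.2772

Midpoint: k1 = f(t_n, u_n); k2 = f(t_n + h/2, u_n + (h/2)·k1); u_{n+1} = u_n + h·k2.
t=0.000000, u=-1.800000:
  k1 = f(0.000000, -1.800000) = -4.770000
  k2 = f(0.120000, -2.372400) = -7.644822
  u ← -1.800000 + 0.24·(-7.644822) = -3.634757
t=0.240000, u=-3.634757:
  k1 = f(0.240000, -3.634757) = -16.301004
  k2 = f(0.360000, -5.590878) = -36.010159
  u ← -3.634757 + 0.24·(-36.010159) = -12.277195
u(0.48) ≈ -12.2772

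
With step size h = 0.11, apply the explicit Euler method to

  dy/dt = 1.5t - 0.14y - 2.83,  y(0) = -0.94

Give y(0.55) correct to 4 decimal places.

-2.2004

Euler: y_{n+1} = y_n + h·f(t_n, y_n).
t=0.000000, y=-0.940000: f=-2.698400 → y ← -0.940000 + 0.11·(-2.698400) = -1.236824
t=0.110000, y=-1.236824: f=-2.491845 → y ← -1.236824 + 0.11·(-2.491845) = -1.510927
t=0.220000, y=-1.510927: f=-2.288470 → y ← -1.510927 + 0.11·(-2.288470) = -1.762659
t=0.330000, y=-1.762659: f=-2.088228 → y ← -1.762659 + 0.11·(-2.088228) = -1.992364
t=0.440000, y=-1.992364: f=-1.891069 → y ← -1.992364 + 0.11·(-1.891069) = -2.200381
y(0.55) ≈ -2.2004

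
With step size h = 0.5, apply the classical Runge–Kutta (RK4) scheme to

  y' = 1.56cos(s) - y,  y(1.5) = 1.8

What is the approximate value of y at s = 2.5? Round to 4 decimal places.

RK4: k1 = f(s_n, y_n); k2 = f(s_n + h/2, y_n + (h/2)·k1); k3 = f(s_n + h/2, y_n + (h/2)·k2); k4 = f(s_n + h, y_n + h·k3); y_{n+1} = y_n + (h/6)·(k1 + 2k2 + 2k3 + k4).
s=1.500000, y=1.800000:
  k1 = f(1.500000, 1.800000) = -1.689650
  k2 = f(1.750000, 1.377588) = -1.655651
  k3 = f(1.750000, 1.386087) = -1.664151
  k4 = f(2.000000, 0.967924) = -1.617114
  y ← 1.800000 + (0.5/6)·(k1 + 2k2 + 2k3 + k4) = 0.971136
s=2.000000, y=0.971136:
  k1 = f(2.000000, 0.971136) = -1.620325
  k2 = f(2.250000, 0.566055) = -1.546006
  k3 = f(2.250000, 0.584635) = -1.564585
  k4 = f(2.500000, 0.188843) = -1.438627
  y ← 0.971136 + (0.5/6)·(k1 + 2k2 + 2k3 + k4) = 0.197791
y(2.5) ≈ 0.1978

0.1978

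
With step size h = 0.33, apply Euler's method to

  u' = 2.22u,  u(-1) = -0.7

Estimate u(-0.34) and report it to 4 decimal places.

Euler: u_{n+1} = u_n + h·f(t_n, u_n).
t=-1.000000, u=-0.700000: f=-1.554000 → u ← -0.700000 + 0.33·(-1.554000) = -1.212820
t=-0.670000, u=-1.212820: f=-2.692460 → u ← -1.212820 + 0.33·(-2.692460) = -2.101332
u(-0.34) ≈ -2.1013

-2.1013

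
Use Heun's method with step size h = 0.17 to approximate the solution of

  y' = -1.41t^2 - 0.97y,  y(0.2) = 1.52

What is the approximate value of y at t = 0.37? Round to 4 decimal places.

1.2696

Heun: k1 = f(t_n, y_n); k2 = f(t_n + h, y_n + h·k1); y_{n+1} = y_n + (h/2)·(k1 + k2).
t=0.200000, y=1.520000:
  k1 = f(0.200000, 1.520000) = -1.530800
  k2 = f(0.370000, 1.259764) = -1.415000
  y ← 1.520000 + (0.17/2)·(-1.530800 + (-1.415000)) = 1.269607
y(0.37) ≈ 1.2696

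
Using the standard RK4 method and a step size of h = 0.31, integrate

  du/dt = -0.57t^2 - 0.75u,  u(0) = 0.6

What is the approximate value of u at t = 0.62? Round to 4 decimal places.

RK4: k1 = f(t_n, u_n); k2 = f(t_n + h/2, u_n + (h/2)·k1); k3 = f(t_n + h/2, u_n + (h/2)·k2); k4 = f(t_n + h, u_n + h·k3); u_{n+1} = u_n + (h/6)·(k1 + 2k2 + 2k3 + k4).
t=0.000000, u=0.600000:
  k1 = f(0.000000, 0.600000) = -0.450000
  k2 = f(0.155000, 0.530250) = -0.411382
  k3 = f(0.155000, 0.536236) = -0.415871
  k4 = f(0.310000, 0.471080) = -0.408087
  u ← 0.600000 + (0.31/6)·(k1 + 2k2 + 2k3 + k4) = 0.470183
t=0.310000, u=0.470183:
  k1 = f(0.310000, 0.470183) = -0.407414
  k2 = f(0.465000, 0.407034) = -0.428523
  k3 = f(0.465000, 0.403762) = -0.426069
  k4 = f(0.620000, 0.338101) = -0.472684
  u ← 0.470183 + (0.31/6)·(k1 + 2k2 + 2k3 + k4) = 0.336403
u(0.62) ≈ 0.3364

0.3364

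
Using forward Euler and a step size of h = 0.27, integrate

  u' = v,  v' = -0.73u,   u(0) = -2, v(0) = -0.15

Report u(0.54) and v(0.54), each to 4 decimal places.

Euler on (u,v): u_{n+1} = u_n + h·u', v_{n+1} = v_n + h·v'.
0.000000: (-2.000000, -0.150000); f=(-0.150000, 1.460000) → (-2.040500, 0.244200)
0.270000: (-2.040500, 0.244200); f=(0.244200, 1.489565) → (-1.974566, 0.646383)
(u(0.54), v(0.54)) ≈ (-1.9746, 0.6464)

-1.9746, 0.6464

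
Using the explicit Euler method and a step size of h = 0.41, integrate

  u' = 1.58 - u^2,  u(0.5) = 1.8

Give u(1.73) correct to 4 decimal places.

1.2571

Euler: u_{n+1} = u_n + h·f(s_n, u_n).
s=0.500000, u=1.800000: f=-1.660000 → u ← 1.800000 + 0.41·(-1.660000) = 1.119400
s=0.910000, u=1.119400: f=0.326944 → u ← 1.119400 + 0.41·0.326944 = 1.253447
s=1.320000, u=1.253447: f=0.008871 → u ← 1.253447 + 0.41·0.008871 = 1.257084
u(1.73) ≈ 1.2571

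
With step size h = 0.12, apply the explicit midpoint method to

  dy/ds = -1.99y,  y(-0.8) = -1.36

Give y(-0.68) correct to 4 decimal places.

Midpoint: k1 = f(s_n, y_n); k2 = f(s_n + h/2, y_n + (h/2)·k1); y_{n+1} = y_n + h·k2.
s=-0.800000, y=-1.360000:
  k1 = f(-0.800000, -1.360000) = 2.706400
  k2 = f(-0.740000, -1.197616) = 2.383256
  y ← -1.360000 + 0.12·2.383256 = -1.074009
y(-0.68) ≈ -1.0740

-1.0740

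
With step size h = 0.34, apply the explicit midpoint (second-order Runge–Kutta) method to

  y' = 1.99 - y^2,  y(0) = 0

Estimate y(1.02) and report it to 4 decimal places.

1.2290

Midpoint: k1 = f(x_n, y_n); k2 = f(x_n + h/2, y_n + (h/2)·k1); y_{n+1} = y_n + h·k2.
x=0.000000, y=0.000000:
  k1 = f(0.000000, 0.000000) = 1.990000
  k2 = f(0.170000, 0.338300) = 1.875553
  y ← 0.000000 + 0.34·1.875553 = 0.637688
x=0.340000, y=0.637688:
  k1 = f(0.340000, 0.637688) = 1.583354
  k2 = f(0.510000, 0.906858) = 1.167608
  y ← 0.637688 + 0.34·1.167608 = 1.034675
x=0.680000, y=1.034675:
  k1 = f(0.680000, 1.034675) = 0.919448
  k2 = f(0.850000, 1.190981) = 0.571564
  y ← 1.034675 + 0.34·0.571564 = 1.229007
y(1.02) ≈ 1.2290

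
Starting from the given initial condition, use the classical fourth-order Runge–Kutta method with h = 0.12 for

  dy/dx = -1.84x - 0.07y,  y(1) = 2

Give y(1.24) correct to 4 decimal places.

1.4761

RK4: k1 = f(x_n, y_n); k2 = f(x_n + h/2, y_n + (h/2)·k1); k3 = f(x_n + h/2, y_n + (h/2)·k2); k4 = f(x_n + h, y_n + h·k3); y_{n+1} = y_n + (h/6)·(k1 + 2k2 + 2k3 + k4).
x=1.000000, y=2.000000:
  k1 = f(1.000000, 2.000000) = -1.980000
  k2 = f(1.060000, 1.881200) = -2.082084
  k3 = f(1.060000, 1.875075) = -2.081655
  k4 = f(1.120000, 1.750201) = -2.183314
  y ← 2.000000 + (0.12/6)·(k1 + 2k2 + 2k3 + k4) = 1.750184
x=1.120000, y=1.750184:
  k1 = f(1.120000, 1.750184) = -2.183313
  k2 = f(1.180000, 1.619185) = -2.284543
  k3 = f(1.180000, 1.613112) = -2.284118
  k4 = f(1.240000, 1.476090) = -2.384926
  y ← 1.750184 + (0.12/6)·(k1 + 2k2 + 2k3 + k4) = 1.476073
y(1.24) ≈ 1.4761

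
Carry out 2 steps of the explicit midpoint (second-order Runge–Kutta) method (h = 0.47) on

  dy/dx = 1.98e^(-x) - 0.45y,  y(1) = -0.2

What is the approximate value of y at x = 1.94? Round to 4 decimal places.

0.2051

Midpoint: k1 = f(x_n, y_n); k2 = f(x_n + h/2, y_n + (h/2)·k1); y_{n+1} = y_n + h·k2.
x=1.000000, y=-0.200000:
  k1 = f(1.000000, -0.200000) = 0.818401
  k2 = f(1.235000, -0.007676) = 0.579307
  y ← -0.200000 + 0.47·0.579307 = 0.072274
x=1.470000, y=0.072274:
  k1 = f(1.470000, 0.072274) = 0.422729
  k2 = f(1.705000, 0.171616) = 0.282682
  y ← 0.072274 + 0.47·0.282682 = 0.205135
y(1.94) ≈ 0.2051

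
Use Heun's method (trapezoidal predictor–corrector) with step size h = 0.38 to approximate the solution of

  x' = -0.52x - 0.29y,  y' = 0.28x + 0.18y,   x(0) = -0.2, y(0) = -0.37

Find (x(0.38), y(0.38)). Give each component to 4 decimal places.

-0.1251, -0.4139

Heun on (x,y): k1 = f(s_n, state_n); k2 = f(s_n + h, state_n + h·k1); state_{n+1} = state_n + (h/2)·(k1 + k2).
0.000000: (-0.200000, -0.370000)
  k1 = (0.211300, -0.122600)
  predictor → (-0.119706, -0.416588)
  k2 = (0.183058, -0.108504)
  → (-0.125072, -0.413910)
(x(0.38), y(0.38)) ≈ (-0.1251, -0.4139)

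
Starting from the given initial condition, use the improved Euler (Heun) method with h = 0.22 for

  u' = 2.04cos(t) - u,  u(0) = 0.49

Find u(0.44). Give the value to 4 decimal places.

Heun: k1 = f(t_n, u_n); k2 = f(t_n + h, u_n + h·k1); u_{n+1} = u_n + (h/2)·(k1 + k2).
t=0.000000, u=0.490000:
  k1 = f(0.000000, 0.490000) = 1.550000
  k2 = f(0.220000, 0.831000) = 1.159831
  u ← 0.490000 + (0.22/2)·(1.550000 + 1.159831) = 0.788081
t=0.220000, u=0.788081:
  k1 = f(0.220000, 0.788081) = 1.202749
  k2 = f(0.440000, 1.052686) = 0.793007
  u ← 0.788081 + (0.22/2)·(1.202749 + 0.793007) = 1.007615
u(0.44) ≈ 1.0076

1.0076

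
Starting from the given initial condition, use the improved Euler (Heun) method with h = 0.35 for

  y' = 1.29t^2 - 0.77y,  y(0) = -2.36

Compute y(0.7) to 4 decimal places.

-1.2357

Heun: k1 = f(t_n, y_n); k2 = f(t_n + h, y_n + h·k1); y_{n+1} = y_n + (h/2)·(k1 + k2).
t=0.000000, y=-2.360000:
  k1 = f(0.000000, -2.360000) = 1.817200
  k2 = f(0.350000, -1.723980) = 1.485490
  y ← -2.360000 + (0.35/2)·(1.817200 + 1.485490) = -1.782029
t=0.350000, y=-1.782029:
  k1 = f(0.350000, -1.782029) = 1.530188
  k2 = f(0.700000, -1.246464) = 1.591877
  y ← -1.782029 + (0.35/2)·(1.530188 + 1.591877) = -1.235668
y(0.7) ≈ -1.2357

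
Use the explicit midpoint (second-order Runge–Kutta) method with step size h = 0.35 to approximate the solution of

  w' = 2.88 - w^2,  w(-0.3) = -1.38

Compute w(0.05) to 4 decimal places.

-0.8838

Midpoint: k1 = f(t_n, w_n); k2 = f(t_n + h/2, w_n + (h/2)·k1); w_{n+1} = w_n + h·k2.
t=-0.300000, w=-1.380000:
  k1 = f(-0.300000, -1.380000) = 0.975600
  k2 = f(-0.125000, -1.209270) = 1.417666
  w ← -1.380000 + 0.35·1.417666 = -0.883817
w(0.05) ≈ -0.8838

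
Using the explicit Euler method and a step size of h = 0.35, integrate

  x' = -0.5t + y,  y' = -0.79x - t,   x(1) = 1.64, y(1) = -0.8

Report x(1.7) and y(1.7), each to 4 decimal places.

0.3875, -2.4036

Euler on (x,y): x_{n+1} = x_n + h·x', y_{n+1} = y_n + h·y'.
1.000000: (1.640000, -0.800000); f=(-1.300000, -2.295600) → (1.185000, -1.603460)
1.350000: (1.185000, -1.603460); f=(-2.278460, -2.286150) → (0.387539, -2.403613)
(x(1.7), y(1.7)) ≈ (0.3875, -2.4036)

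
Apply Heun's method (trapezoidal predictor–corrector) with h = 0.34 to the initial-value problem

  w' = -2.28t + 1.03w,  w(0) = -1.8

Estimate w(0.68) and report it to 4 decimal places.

Heun: k1 = f(t_n, w_n); k2 = f(t_n + h, w_n + h·k1); w_{n+1} = w_n + (h/2)·(k1 + k2).
t=0.000000, w=-1.800000:
  k1 = f(0.000000, -1.800000) = -1.854000
  k2 = f(0.340000, -2.430360) = -3.278471
  w ← -1.800000 + (0.34/2)·(-1.854000 + (-3.278471)) = -2.672520
t=0.340000, w=-2.672520:
  k1 = f(0.340000, -2.672520) = -3.527896
  k2 = f(0.680000, -3.872005) = -5.538565
  w ← -2.672520 + (0.34/2)·(-3.527896 + (-5.538565)) = -4.213818
w(0.68) ≈ -4.2138

-4.2138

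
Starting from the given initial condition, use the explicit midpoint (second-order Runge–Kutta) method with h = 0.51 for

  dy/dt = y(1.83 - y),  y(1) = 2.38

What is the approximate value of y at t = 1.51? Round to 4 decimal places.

2.1544

Midpoint: k1 = f(t_n, y_n); k2 = f(t_n + h/2, y_n + (h/2)·k1); y_{n+1} = y_n + h·k2.
t=1.000000, y=2.380000:
  k1 = f(1.000000, 2.380000) = -1.309000
  k2 = f(1.255000, 2.046205) = -0.442400
  y ← 2.380000 + 0.51·(-0.442400) = 2.154376
y(1.51) ≈ 2.1544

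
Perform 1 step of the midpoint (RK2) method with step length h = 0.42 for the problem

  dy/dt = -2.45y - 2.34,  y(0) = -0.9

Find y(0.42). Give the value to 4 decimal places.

-0.9275

Midpoint: k1 = f(t_n, y_n); k2 = f(t_n + h/2, y_n + (h/2)·k1); y_{n+1} = y_n + h·k2.
t=0.000000, y=-0.900000:
  k1 = f(0.000000, -0.900000) = -0.135000
  k2 = f(0.210000, -0.928350) = -0.065542
  y ← -0.900000 + 0.42·(-0.065542) = -0.927528
y(0.42) ≈ -0.9275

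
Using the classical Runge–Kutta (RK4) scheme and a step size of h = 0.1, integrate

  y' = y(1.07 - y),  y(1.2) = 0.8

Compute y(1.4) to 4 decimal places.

RK4: k1 = f(s_n, y_n); k2 = f(s_n + h/2, y_n + (h/2)·k1); k3 = f(s_n + h/2, y_n + (h/2)·k2); k4 = f(s_n + h, y_n + h·k3); y_{n+1} = y_n + (h/6)·(k1 + 2k2 + 2k3 + k4).
s=1.200000, y=0.800000:
  k1 = f(1.200000, 0.800000) = 0.216000
  k2 = f(1.250000, 0.810800) = 0.210159
  k3 = f(1.250000, 0.810508) = 0.210320
  k4 = f(1.300000, 0.821032) = 0.204411
  y ← 0.800000 + (0.1/6)·(k1 + 2k2 + 2k3 + k4) = 0.821023
s=1.300000, y=0.821023:
  k1 = f(1.300000, 0.821023) = 0.204416
  k2 = f(1.350000, 0.831244) = 0.198465
  k3 = f(1.350000, 0.830946) = 0.198641
  k4 = f(1.400000, 0.840887) = 0.192658
  y ← 0.821023 + (0.1/6)·(k1 + 2k2 + 2k3 + k4) = 0.840878
y(1.4) ≈ 0.8409

0.8409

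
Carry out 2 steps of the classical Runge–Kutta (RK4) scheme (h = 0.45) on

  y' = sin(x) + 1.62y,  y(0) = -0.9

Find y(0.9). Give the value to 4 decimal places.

-3.1992

RK4: k1 = f(x_n, y_n); k2 = f(x_n + h/2, y_n + (h/2)·k1); k3 = f(x_n + h/2, y_n + (h/2)·k2); k4 = f(x_n + h, y_n + h·k3); y_{n+1} = y_n + (h/6)·(k1 + 2k2 + 2k3 + k4).
x=0.000000, y=-0.900000:
  k1 = f(0.000000, -0.900000) = -1.458000
  k2 = f(0.225000, -1.228050) = -1.766335
  k3 = f(0.225000, -1.297425) = -1.878723
  k4 = f(0.450000, -1.745425) = -2.392623
  y ← -0.900000 + (0.45/6)·(k1 + 2k2 + 2k3 + k4) = -1.735555
x=0.450000, y=-1.735555:
  k1 = f(0.450000, -1.735555) = -2.376634
  k2 = f(0.675000, -2.270298) = -3.052985
  k3 = f(0.675000, -2.422477) = -3.299516
  k4 = f(0.900000, -3.220337) = -4.433620
  y ← -1.735555 + (0.45/6)·(k1 + 2k2 + 2k3 + k4) = -3.199199
y(0.9) ≈ -3.1992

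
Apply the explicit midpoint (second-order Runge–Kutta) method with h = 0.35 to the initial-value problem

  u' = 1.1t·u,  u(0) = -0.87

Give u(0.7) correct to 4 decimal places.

-1.1290

Midpoint: k1 = f(t_n, u_n); k2 = f(t_n + h/2, u_n + (h/2)·k1); u_{n+1} = u_n + h·k2.
t=0.000000, u=-0.870000:
  k1 = f(0.000000, -0.870000) = 0.000000
  k2 = f(0.175000, -0.870000) = -0.167475
  u ← -0.870000 + 0.35·(-0.167475) = -0.928616
t=0.350000, u=-0.928616:
  k1 = f(0.350000, -0.928616) = -0.357517
  k2 = f(0.525000, -0.991182) = -0.572407
  u ← -0.928616 + 0.35·(-0.572407) = -1.128959
u(0.7) ≈ -1.1290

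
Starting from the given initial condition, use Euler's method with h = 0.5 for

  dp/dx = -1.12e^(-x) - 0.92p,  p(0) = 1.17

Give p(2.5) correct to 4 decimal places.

-0.2507

Euler: p_{n+1} = p_n + h·f(x_n, p_n).
x=0.000000, p=1.170000: f=-2.196400 → p ← 1.170000 + 0.5·(-2.196400) = 0.071800
x=0.500000, p=0.071800: f=-0.745370 → p ← 0.071800 + 0.5·(-0.745370) = -0.300885
x=1.000000, p=-0.300885: f=-0.135211 → p ← -0.300885 + 0.5·(-0.135211) = -0.368490
x=1.500000, p=-0.368490: f=0.089105 → p ← -0.368490 + 0.5·0.089105 = -0.323938
x=2.000000, p=-0.323938: f=0.146447 → p ← -0.323938 + 0.5·0.146447 = -0.250714
p(2.5) ≈ -0.2507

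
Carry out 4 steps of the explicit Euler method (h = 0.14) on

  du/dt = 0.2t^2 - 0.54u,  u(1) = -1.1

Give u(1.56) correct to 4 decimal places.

-0.6511

Euler: u_{n+1} = u_n + h·f(t_n, u_n).
t=1.000000, u=-1.100000: f=0.794000 → u ← -1.100000 + 0.14·0.794000 = -0.988840
t=1.140000, u=-0.988840: f=0.793894 → u ← -0.988840 + 0.14·0.793894 = -0.877695
t=1.280000, u=-0.877695: f=0.801635 → u ← -0.877695 + 0.14·0.801635 = -0.765466
t=1.420000, u=-0.765466: f=0.816632 → u ← -0.765466 + 0.14·0.816632 = -0.651138
u(1.56) ≈ -0.6511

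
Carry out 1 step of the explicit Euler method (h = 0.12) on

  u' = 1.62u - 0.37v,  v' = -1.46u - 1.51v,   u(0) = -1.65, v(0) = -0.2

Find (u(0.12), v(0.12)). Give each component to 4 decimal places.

Euler on (u,v): u_{n+1} = u_n + h·u', v_{n+1} = v_n + h·v'.
0.000000: (-1.650000, -0.200000); f=(-2.599000, 2.711000) → (-1.961880, 0.125320)
(u(0.12), v(0.12)) ≈ (-1.9619, 0.1253)

-1.9619, 0.1253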